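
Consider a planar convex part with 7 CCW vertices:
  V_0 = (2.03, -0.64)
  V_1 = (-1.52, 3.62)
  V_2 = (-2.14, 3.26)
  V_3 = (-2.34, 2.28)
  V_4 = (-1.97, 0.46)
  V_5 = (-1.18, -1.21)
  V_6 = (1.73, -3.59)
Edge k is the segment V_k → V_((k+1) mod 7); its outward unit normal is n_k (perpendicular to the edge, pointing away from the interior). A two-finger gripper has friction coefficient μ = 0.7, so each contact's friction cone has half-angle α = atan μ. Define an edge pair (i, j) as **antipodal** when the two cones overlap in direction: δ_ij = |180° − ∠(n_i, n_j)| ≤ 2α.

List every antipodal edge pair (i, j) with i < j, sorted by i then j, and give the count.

α = atan 0.7 = 34.99°;  2α = 69.98°
n_0 = (+0.7682, +0.6402)
n_1 = (-0.5021, +0.8648)
n_2 = (-0.9798, +0.2000)
n_3 = (-0.9800, -0.1992)
n_4 = (-0.9040, -0.4276)
n_5 = (-0.6331, -0.7741)
n_6 = (+0.9949, -0.1012)
  (0,1): δ = 99.66°  ·
  (0,2): δ = 51.34°  ✓
  (0,3): δ = 28.31°  ✓
  (0,4): δ = 14.49°  ✓
  (0,5): δ = 10.92°  ✓
  (0,6): δ = 134.39°  ·
  (1,2): δ = 131.68°  ·
  (1,3): δ = 108.65°  ·
  (1,4): δ = 94.82°  ·
  (1,5): δ = 69.42°  ✓
  (1,6): δ = 54.05°  ✓
  (2,3): δ = 156.97°  ·
  (2,4): δ = 143.15°  ·
  (2,5): δ = 117.74°  ·
  (2,6): δ = 5.73°  ✓
  (3,4): δ = 166.17°  ·
  (3,5): δ = 140.77°  ·
  (3,6): δ = 17.30°  ✓
  (4,5): δ = 154.60°  ·
  (4,6): δ = 31.12°  ✓
  (5,6): δ = 56.53°  ✓
antipodal pairs: 10

count = 10; pairs: (0,2), (0,3), (0,4), (0,5), (1,5), (1,6), (2,6), (3,6), (4,6), (5,6)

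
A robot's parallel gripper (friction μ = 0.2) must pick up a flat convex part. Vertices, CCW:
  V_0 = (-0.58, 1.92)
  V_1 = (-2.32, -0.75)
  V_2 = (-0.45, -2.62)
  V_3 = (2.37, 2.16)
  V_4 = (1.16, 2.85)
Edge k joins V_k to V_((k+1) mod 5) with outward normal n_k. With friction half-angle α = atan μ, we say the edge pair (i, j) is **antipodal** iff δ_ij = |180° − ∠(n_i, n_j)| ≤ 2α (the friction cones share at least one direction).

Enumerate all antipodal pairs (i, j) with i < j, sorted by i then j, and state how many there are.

α = atan 0.2 = 11.31°;  2α = 22.62°
n_0 = (-0.8378, +0.5460)
n_1 = (-0.7071, -0.7071)
n_2 = (+0.8613, -0.5081)
n_3 = (+0.4954, +0.8687)
n_4 = (-0.4714, +0.8819)
  (0,1): δ = 101.91°  ·
  (0,2): δ = 2.55°  ✓
  (0,3): δ = 93.40°  ·
  (0,4): δ = 151.22°  ·
  (1,2): δ = 75.54°  ·
  (1,3): δ = 15.31°  ✓
  (1,4): δ = 73.12°  ·
  (2,3): δ = 89.16°  ·
  (2,4): δ = 31.34°  ·
  (3,4): δ = 122.18°  ·
antipodal pairs: 2

count = 2; pairs: (0,2), (1,3)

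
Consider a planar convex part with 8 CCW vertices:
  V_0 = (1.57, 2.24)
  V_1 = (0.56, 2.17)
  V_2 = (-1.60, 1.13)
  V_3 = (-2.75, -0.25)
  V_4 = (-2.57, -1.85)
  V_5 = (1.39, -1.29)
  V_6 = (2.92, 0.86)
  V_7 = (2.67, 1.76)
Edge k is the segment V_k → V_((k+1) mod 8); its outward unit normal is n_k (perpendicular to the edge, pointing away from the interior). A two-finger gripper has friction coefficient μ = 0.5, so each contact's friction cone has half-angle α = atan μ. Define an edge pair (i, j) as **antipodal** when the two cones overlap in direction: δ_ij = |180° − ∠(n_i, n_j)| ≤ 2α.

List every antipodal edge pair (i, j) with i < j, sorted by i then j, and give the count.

α = atan 0.5 = 26.57°;  2α = 53.13°
n_0 = (-0.0691, +0.9976)
n_1 = (-0.4338, +0.9010)
n_2 = (-0.7682, +0.6402)
n_3 = (-0.9937, -0.1118)
n_4 = (+0.1400, -0.9901)
n_5 = (+0.8148, -0.5798)
n_6 = (+0.9635, +0.2676)
n_7 = (+0.3999, +0.9165)
  (0,1): δ = 158.25°  ·
  (0,2): δ = 133.77°  ·
  (0,3): δ = 87.55°  ·
  (0,4): δ = 4.08°  ✓
  (0,5): δ = 50.60°  ✓
  (0,6): δ = 101.56°  ·
  (0,7): δ = 152.46°  ·
  (1,2): δ = 155.52°  ·
  (1,3): δ = 109.29°  ·
  (1,4): δ = 17.66°  ✓
  (1,5): δ = 28.85°  ✓
  (1,6): δ = 79.81°  ·
  (1,7): δ = 130.72°  ·
  (2,3): δ = 133.78°  ·
  (2,4): δ = 42.15°  ✓
  (2,5): δ = 4.37°  ✓
  (2,6): δ = 55.33°  ·
  (2,7): δ = 106.23°  ·
  (3,4): δ = 88.37°  ·
  (3,5): δ = 41.86°  ✓
  (3,6): δ = 9.11°  ✓
  (3,7): δ = 60.01°  ·
  (4,5): δ = 133.49°  ·
  (4,6): δ = 82.52°  ·
  (4,7): δ = 31.62°  ✓
  (5,6): δ = 129.04°  ·
  (5,7): δ = 78.14°  ·
  (6,7): δ = 129.10°  ·
antipodal pairs: 9

count = 9; pairs: (0,4), (0,5), (1,4), (1,5), (2,4), (2,5), (3,5), (3,6), (4,7)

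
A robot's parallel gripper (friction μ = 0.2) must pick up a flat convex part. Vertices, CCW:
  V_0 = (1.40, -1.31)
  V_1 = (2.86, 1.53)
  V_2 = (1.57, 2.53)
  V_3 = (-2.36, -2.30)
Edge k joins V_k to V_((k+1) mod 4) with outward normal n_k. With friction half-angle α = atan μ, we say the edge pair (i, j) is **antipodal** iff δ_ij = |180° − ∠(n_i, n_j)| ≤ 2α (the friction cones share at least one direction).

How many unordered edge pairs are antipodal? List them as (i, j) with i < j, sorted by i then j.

count = 1; pairs: (0,2)

α = atan 0.2 = 11.31°;  2α = 22.62°
n_0 = (+0.8894, -0.4572)
n_1 = (+0.6127, +0.7903)
n_2 = (-0.7757, +0.6311)
n_3 = (+0.2546, -0.9670)
  (0,1): δ = 100.58°  ·
  (0,2): δ = 11.93°  ✓
  (0,3): δ = 131.96°  ·
  (1,2): δ = 91.35°  ·
  (1,3): δ = 52.53°  ·
  (2,3): δ = 36.11°  ·
antipodal pairs: 1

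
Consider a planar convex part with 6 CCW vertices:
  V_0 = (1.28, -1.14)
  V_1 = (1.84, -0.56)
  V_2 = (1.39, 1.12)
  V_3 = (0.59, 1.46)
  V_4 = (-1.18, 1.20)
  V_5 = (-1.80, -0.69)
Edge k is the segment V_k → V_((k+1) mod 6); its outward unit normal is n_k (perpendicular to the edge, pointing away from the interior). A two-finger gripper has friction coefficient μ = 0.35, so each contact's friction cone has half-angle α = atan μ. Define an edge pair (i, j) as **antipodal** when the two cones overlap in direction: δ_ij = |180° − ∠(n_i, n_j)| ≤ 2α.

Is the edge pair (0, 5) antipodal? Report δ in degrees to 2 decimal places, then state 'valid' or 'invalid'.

α = atan 0.35 = 19.29°;  2α = 38.58°
edge 0: e_0 = (+0.56, +0.58);  n_0 = (+0.7194, -0.6946)
edge 5: e_5 = (+3.08, -0.45);  n_5 = (-0.1446, -0.9895)
∠(n_0, n_5) = 54.32°
δ = |180° − 54.32°| = 125.68°
125.68° > 2α = 38.58°  →  invalid

δ = 125.68°, invalid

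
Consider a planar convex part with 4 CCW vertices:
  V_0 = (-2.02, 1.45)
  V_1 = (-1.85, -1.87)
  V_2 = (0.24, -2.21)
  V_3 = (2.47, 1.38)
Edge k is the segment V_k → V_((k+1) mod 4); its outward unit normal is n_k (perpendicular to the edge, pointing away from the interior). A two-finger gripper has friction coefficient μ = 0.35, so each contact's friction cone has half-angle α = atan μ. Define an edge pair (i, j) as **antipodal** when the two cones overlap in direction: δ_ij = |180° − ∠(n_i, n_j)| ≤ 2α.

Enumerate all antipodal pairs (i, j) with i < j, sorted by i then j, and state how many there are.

count = 2; pairs: (0,2), (1,3)

α = atan 0.35 = 19.29°;  2α = 38.58°
n_0 = (-0.9987, -0.0511)
n_1 = (-0.1606, -0.9870)
n_2 = (+0.8495, -0.5277)
n_3 = (+0.0156, +0.9999)
  (0,1): δ = 102.17°  ·
  (0,2): δ = 34.78°  ✓
  (0,3): δ = 86.18°  ·
  (1,2): δ = 112.61°  ·
  (1,3): δ = 8.35°  ✓
  (2,3): δ = 59.05°  ·
antipodal pairs: 2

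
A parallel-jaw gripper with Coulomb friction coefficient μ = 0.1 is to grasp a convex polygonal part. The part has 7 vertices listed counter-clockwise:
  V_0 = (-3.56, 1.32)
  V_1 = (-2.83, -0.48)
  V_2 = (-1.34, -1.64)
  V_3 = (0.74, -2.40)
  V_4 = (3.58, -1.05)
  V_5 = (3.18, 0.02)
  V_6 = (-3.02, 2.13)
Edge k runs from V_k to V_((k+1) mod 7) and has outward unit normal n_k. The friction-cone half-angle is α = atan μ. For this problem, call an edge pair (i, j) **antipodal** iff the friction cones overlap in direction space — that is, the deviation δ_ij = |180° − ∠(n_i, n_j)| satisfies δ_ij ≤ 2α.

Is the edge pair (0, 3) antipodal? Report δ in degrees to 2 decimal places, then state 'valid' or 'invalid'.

δ = 86.65°, invalid

α = atan 0.1 = 5.71°;  2α = 11.42°
edge 0: e_0 = (+0.73, -1.80);  n_0 = (-0.9267, -0.3758)
edge 3: e_3 = (+2.84, +1.35);  n_3 = (+0.4293, -0.9032)
∠(n_0, n_3) = 93.35°
δ = |180° − 93.35°| = 86.65°
86.65° > 2α = 11.42°  →  invalid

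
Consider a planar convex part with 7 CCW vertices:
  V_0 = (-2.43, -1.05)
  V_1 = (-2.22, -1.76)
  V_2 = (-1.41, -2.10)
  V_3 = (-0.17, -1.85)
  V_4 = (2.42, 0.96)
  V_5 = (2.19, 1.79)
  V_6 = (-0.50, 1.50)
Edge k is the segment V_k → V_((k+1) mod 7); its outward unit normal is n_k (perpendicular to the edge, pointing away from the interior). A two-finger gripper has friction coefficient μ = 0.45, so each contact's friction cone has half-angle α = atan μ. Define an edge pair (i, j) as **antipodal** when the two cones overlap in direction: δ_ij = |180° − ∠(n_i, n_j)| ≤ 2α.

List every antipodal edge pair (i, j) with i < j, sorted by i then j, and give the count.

α = atan 0.45 = 24.23°;  2α = 48.46°
n_0 = (-0.9589, -0.2836)
n_1 = (-0.3870, -0.9221)
n_2 = (+0.1976, -0.9803)
n_3 = (+0.7353, -0.6777)
n_4 = (+0.9637, +0.2670)
n_5 = (-0.1072, +0.9942)
n_6 = (-0.7974, +0.6035)
  (0,1): δ = 129.25°  ·
  (0,2): δ = 95.08°  ·
  (0,3): δ = 59.14°  ·
  (0,4): δ = 0.99°  ✓
  (0,5): δ = 79.68°  ·
  (0,6): δ = 126.40°  ·
  (1,2): δ = 145.83°  ·
  (1,3): δ = 109.90°  ·
  (1,4): δ = 51.74°  ·
  (1,5): δ = 28.92°  ✓
  (1,6): δ = 75.65°  ·
  (2,3): δ = 144.07°  ·
  (2,4): δ = 85.91°  ·
  (2,5): δ = 5.25°  ✓
  (2,6): δ = 41.48°  ✓
  (3,4): δ = 121.84°  ·
  (3,5): δ = 41.18°  ✓
  (3,6): δ = 5.55°  ✓
  (4,5): δ = 99.34°  ·
  (4,6): δ = 52.61°  ·
  (5,6): δ = 133.27°  ·
antipodal pairs: 6

count = 6; pairs: (0,4), (1,5), (2,5), (2,6), (3,5), (3,6)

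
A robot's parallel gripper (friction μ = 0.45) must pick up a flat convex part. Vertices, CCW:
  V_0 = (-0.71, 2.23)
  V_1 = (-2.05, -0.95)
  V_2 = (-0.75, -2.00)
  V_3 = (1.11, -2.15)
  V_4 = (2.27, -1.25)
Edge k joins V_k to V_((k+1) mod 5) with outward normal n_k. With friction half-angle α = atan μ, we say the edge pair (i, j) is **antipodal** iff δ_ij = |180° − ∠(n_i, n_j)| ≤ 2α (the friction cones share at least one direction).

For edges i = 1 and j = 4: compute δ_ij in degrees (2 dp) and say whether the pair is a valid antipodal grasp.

δ = 10.50°, valid

α = atan 0.45 = 24.23°;  2α = 48.46°
edge 1: e_1 = (+1.30, -1.05);  n_1 = (-0.6283, -0.7779)
edge 4: e_4 = (-2.98, +3.48);  n_4 = (+0.7596, +0.6504)
∠(n_1, n_4) = 169.50°
δ = |180° − 169.50°| = 10.50°
10.50° ≤ 2α = 48.46°  →  valid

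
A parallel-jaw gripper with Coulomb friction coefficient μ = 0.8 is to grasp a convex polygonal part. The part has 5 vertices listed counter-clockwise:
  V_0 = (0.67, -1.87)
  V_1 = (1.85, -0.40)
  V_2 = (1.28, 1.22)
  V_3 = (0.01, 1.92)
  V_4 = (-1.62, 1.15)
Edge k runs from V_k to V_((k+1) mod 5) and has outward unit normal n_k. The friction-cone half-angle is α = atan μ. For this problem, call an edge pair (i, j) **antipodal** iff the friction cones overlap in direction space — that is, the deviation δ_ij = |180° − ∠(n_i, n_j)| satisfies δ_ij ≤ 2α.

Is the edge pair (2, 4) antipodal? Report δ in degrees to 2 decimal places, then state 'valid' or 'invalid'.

δ = 23.97°, valid

α = atan 0.8 = 38.66°;  2α = 77.32°
edge 2: e_2 = (-1.27, +0.70);  n_2 = (+0.4827, +0.8758)
edge 4: e_4 = (+2.29, -3.02);  n_4 = (-0.7968, -0.6042)
∠(n_2, n_4) = 156.03°
δ = |180° − 156.03°| = 23.97°
23.97° ≤ 2α = 77.32°  →  valid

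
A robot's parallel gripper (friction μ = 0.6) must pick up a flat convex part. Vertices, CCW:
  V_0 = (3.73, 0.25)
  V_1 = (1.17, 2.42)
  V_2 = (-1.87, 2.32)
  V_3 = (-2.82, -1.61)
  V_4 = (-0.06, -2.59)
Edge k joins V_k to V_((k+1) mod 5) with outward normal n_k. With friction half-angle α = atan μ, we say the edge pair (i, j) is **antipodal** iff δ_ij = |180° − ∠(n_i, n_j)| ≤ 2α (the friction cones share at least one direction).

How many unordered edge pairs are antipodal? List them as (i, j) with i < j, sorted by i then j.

α = atan 0.6 = 30.96°;  2α = 61.93°
n_0 = (+0.6466, +0.7628)
n_1 = (-0.0329, +0.9995)
n_2 = (-0.9720, +0.2350)
n_3 = (-0.3346, -0.9424)
n_4 = (+0.5997, -0.8003)
  (0,1): δ = 137.83°  ·
  (0,2): δ = 63.30°  ·
  (0,3): δ = 20.74°  ✓
  (0,4): δ = 77.13°  ·
  (1,2): δ = 105.47°  ·
  (1,3): δ = 21.43°  ✓
  (1,4): δ = 34.96°  ✓
  (2,3): δ = 95.96°  ·
  (2,4): δ = 39.56°  ✓
  (3,4): δ = 123.61°  ·
antipodal pairs: 4

count = 4; pairs: (0,3), (1,3), (1,4), (2,4)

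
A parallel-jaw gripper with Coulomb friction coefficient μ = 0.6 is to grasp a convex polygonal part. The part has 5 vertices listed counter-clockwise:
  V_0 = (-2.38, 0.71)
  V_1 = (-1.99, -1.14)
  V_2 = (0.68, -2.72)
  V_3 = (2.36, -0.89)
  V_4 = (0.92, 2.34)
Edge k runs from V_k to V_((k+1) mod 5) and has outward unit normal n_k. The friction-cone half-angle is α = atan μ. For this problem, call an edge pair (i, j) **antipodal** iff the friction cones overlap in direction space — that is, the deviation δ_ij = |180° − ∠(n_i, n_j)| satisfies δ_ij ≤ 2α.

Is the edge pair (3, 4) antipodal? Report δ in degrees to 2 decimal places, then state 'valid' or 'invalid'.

δ = 87.74°, invalid

α = atan 0.6 = 30.96°;  2α = 61.93°
edge 3: e_3 = (-1.44, +3.23);  n_3 = (+0.9133, +0.4072)
edge 4: e_4 = (-3.30, -1.63);  n_4 = (-0.4429, +0.8966)
∠(n_3, n_4) = 92.26°
δ = |180° − 92.26°| = 87.74°
87.74° > 2α = 61.93°  →  invalid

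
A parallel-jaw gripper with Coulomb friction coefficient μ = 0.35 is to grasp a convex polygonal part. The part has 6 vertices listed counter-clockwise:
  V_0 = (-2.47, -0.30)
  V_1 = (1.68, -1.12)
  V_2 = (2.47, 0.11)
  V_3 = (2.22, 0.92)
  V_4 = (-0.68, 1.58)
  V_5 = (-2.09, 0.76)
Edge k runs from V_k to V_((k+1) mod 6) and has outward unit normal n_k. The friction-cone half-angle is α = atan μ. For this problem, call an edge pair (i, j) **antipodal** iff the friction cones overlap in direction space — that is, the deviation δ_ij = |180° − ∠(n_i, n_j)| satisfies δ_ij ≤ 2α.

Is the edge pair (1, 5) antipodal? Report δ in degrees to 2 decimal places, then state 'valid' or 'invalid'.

α = atan 0.35 = 19.29°;  2α = 38.58°
edge 1: e_1 = (+0.79, +1.23);  n_1 = (+0.8414, -0.5404)
edge 5: e_5 = (-0.38, -1.06);  n_5 = (-0.9413, +0.3375)
∠(n_1, n_5) = 167.01°
δ = |180° − 167.01°| = 12.99°
12.99° ≤ 2α = 38.58°  →  valid

δ = 12.99°, valid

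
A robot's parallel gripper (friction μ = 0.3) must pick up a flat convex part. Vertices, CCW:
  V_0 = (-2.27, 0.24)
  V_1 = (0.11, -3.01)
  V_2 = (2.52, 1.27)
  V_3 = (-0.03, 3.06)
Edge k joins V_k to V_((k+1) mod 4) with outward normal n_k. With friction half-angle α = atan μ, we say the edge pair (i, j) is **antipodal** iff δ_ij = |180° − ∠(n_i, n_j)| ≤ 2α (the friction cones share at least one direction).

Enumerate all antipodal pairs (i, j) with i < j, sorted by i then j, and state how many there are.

α = atan 0.3 = 16.70°;  2α = 33.40°
n_0 = (-0.8068, -0.5908)
n_1 = (+0.8714, -0.4906)
n_2 = (+0.5745, +0.8185)
n_3 = (-0.7830, +0.6220)
  (0,1): δ = 65.60°  ·
  (0,2): δ = 18.72°  ✓
  (0,3): δ = 105.32°  ·
  (1,2): δ = 95.68°  ·
  (1,3): δ = 9.08°  ✓
  (2,3): δ = 93.39°  ·
antipodal pairs: 2

count = 2; pairs: (0,2), (1,3)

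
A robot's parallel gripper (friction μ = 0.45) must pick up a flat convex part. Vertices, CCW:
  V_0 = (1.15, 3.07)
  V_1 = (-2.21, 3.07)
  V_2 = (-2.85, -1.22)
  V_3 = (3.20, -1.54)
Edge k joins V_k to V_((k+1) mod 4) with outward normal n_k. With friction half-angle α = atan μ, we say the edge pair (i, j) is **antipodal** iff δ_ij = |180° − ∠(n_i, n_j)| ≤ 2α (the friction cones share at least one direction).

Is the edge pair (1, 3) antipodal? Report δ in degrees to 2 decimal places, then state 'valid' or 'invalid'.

δ = 32.46°, valid

α = atan 0.45 = 24.23°;  2α = 48.46°
edge 1: e_1 = (-0.64, -4.29);  n_1 = (-0.9891, +0.1476)
edge 3: e_3 = (-2.05, +4.61);  n_3 = (+0.9137, +0.4063)
∠(n_1, n_3) = 147.54°
δ = |180° − 147.54°| = 32.46°
32.46° ≤ 2α = 48.46°  →  valid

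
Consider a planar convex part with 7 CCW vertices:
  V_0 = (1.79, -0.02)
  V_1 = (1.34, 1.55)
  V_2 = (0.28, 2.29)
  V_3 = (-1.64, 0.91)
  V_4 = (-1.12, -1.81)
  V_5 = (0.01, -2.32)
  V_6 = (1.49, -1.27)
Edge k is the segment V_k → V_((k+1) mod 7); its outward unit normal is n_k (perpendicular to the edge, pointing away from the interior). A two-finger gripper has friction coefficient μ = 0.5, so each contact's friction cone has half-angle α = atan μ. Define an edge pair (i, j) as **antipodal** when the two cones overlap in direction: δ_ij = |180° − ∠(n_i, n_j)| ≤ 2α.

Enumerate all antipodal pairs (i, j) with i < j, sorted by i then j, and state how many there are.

count = 7; pairs: (0,3), (0,4), (1,3), (1,4), (2,5), (2,6), (3,6)

α = atan 0.5 = 26.57°;  2α = 53.13°
n_0 = (+0.9613, +0.2755)
n_1 = (+0.5724, +0.8200)
n_2 = (-0.5836, +0.8120)
n_3 = (-0.9822, -0.1878)
n_4 = (-0.4114, -0.9115)
n_5 = (+0.5786, -0.8156)
n_6 = (+0.9724, -0.2334)
  (0,1): δ = 140.91°  ·
  (0,2): δ = 70.29°  ·
  (0,3): δ = 5.17°  ✓
  (0,4): δ = 49.72°  ✓
  (0,5): δ = 109.36°  ·
  (0,6): δ = 150.51°  ·
  (1,2): δ = 109.37°  ·
  (1,3): δ = 44.26°  ✓
  (1,4): δ = 10.63°  ✓
  (1,5): δ = 70.27°  ·
  (1,6): δ = 111.42°  ·
  (2,3): δ = 114.88°  ·
  (2,4): δ = 60.00°  ·
  (2,5): δ = 0.35°  ✓
  (2,6): δ = 40.80°  ✓
  (3,4): δ = 125.11°  ·
  (3,5): δ = 65.47°  ·
  (3,6): δ = 24.32°  ✓
  (4,5): δ = 120.35°  ·
  (4,6): δ = 79.20°  ·
  (5,6): δ = 138.85°  ·
antipodal pairs: 7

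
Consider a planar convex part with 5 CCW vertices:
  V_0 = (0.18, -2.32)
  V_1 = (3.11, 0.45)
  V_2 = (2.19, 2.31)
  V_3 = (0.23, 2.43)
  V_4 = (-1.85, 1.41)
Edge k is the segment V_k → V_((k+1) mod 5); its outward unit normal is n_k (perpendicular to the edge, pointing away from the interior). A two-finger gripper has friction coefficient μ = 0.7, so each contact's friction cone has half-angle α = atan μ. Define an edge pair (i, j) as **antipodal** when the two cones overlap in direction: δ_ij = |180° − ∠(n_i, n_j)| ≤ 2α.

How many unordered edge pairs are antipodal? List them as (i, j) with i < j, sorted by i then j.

α = atan 0.7 = 34.99°;  2α = 69.98°
n_0 = (+0.6870, -0.7267)
n_1 = (+0.8963, +0.4434)
n_2 = (+0.0611, +0.9981)
n_3 = (-0.4403, +0.8979)
n_4 = (-0.8783, -0.4780)
  (0,1): δ = 107.07°  ·
  (0,2): δ = 46.90°  ✓
  (0,3): δ = 17.27°  ✓
  (0,4): δ = 75.16°  ·
  (1,2): δ = 119.82°  ·
  (1,3): δ = 90.20°  ·
  (1,4): δ = 2.24°  ✓
  (2,3): δ = 150.37°  ·
  (2,4): δ = 57.94°  ✓
  (3,4): δ = 87.57°  ·
antipodal pairs: 4

count = 4; pairs: (0,2), (0,3), (1,4), (2,4)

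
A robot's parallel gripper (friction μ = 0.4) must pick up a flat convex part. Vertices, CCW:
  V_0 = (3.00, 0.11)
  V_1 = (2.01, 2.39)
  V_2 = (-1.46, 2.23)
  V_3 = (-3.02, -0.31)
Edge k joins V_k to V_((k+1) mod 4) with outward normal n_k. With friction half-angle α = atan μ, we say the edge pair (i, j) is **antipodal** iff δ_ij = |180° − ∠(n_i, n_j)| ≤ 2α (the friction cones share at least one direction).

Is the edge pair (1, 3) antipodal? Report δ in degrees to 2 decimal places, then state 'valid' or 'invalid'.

δ = 1.35°, valid

α = atan 0.4 = 21.80°;  2α = 43.60°
edge 1: e_1 = (-3.47, -0.16);  n_1 = (-0.0461, +0.9989)
edge 3: e_3 = (+6.02, +0.42);  n_3 = (+0.0696, -0.9976)
∠(n_1, n_3) = 178.65°
δ = |180° − 178.65°| = 1.35°
1.35° ≤ 2α = 43.60°  →  valid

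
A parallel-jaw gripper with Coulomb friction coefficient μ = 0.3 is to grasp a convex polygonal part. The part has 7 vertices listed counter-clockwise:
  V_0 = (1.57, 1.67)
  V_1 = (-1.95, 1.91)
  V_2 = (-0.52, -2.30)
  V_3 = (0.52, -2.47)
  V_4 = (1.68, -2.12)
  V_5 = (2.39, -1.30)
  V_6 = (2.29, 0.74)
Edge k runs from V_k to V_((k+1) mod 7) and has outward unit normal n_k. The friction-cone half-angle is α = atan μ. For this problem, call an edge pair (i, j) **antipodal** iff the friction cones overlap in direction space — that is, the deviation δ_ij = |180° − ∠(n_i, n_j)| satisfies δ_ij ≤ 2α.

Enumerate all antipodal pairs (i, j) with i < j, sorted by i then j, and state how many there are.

α = atan 0.3 = 16.70°;  2α = 33.40°
n_0 = (+0.0680, +0.9977)
n_1 = (-0.9469, -0.3216)
n_2 = (-0.1613, -0.9869)
n_3 = (+0.2889, -0.9574)
n_4 = (+0.7560, -0.6546)
n_5 = (+0.9988, +0.0490)
n_6 = (+0.7907, +0.6122)
  (0,1): δ = 67.34°  ·
  (0,2): δ = 5.38°  ✓
  (0,3): δ = 20.69°  ✓
  (0,4): δ = 53.01°  ·
  (0,5): δ = 96.71°  ·
  (0,6): δ = 131.65°  ·
  (1,2): δ = 118.04°  ·
  (1,3): δ = 91.97°  ·
  (1,4): δ = 59.65°  ·
  (1,5): δ = 15.95°  ✓
  (1,6): δ = 18.99°  ✓
  (2,3): δ = 153.93°  ·
  (2,4): δ = 121.60°  ·
  (2,5): δ = 77.91°  ·
  (2,6): δ = 42.97°  ·
  (3,4): δ = 147.68°  ·
  (3,5): δ = 103.98°  ·
  (3,6): δ = 69.04°  ·
  (4,5): δ = 136.31°  ·
  (4,6): δ = 101.37°  ·
  (5,6): δ = 145.06°  ·
antipodal pairs: 4

count = 4; pairs: (0,2), (0,3), (1,5), (1,6)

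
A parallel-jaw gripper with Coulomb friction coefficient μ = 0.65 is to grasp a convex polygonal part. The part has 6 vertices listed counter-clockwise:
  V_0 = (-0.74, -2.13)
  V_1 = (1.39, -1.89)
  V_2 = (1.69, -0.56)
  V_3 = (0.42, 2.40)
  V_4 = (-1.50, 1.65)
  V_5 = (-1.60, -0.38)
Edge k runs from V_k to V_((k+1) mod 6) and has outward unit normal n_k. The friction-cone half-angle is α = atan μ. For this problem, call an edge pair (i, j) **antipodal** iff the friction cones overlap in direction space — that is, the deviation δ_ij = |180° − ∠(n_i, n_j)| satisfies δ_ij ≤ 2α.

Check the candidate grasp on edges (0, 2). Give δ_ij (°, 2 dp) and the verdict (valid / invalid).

δ = 73.21°, invalid

α = atan 0.65 = 33.02°;  2α = 66.05°
edge 0: e_0 = (+2.13, +0.24);  n_0 = (+0.1120, -0.9937)
edge 2: e_2 = (-1.27, +2.96);  n_2 = (+0.9190, +0.3943)
∠(n_0, n_2) = 106.79°
δ = |180° − 106.79°| = 73.21°
73.21° > 2α = 66.05°  →  invalid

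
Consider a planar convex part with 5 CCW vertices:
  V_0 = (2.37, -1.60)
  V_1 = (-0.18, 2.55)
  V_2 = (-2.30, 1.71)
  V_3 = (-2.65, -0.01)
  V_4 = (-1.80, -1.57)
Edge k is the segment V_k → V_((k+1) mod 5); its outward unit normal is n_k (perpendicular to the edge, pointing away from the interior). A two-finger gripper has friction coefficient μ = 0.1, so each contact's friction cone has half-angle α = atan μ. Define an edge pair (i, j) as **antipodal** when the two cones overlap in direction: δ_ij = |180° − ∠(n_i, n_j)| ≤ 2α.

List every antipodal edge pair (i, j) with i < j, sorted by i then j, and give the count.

count = 1; pairs: (0,3)

α = atan 0.1 = 5.71°;  2α = 11.42°
n_0 = (+0.8520, +0.5235)
n_1 = (-0.3684, +0.9297)
n_2 = (-0.9799, +0.1994)
n_3 = (-0.8781, -0.4785)
n_4 = (-0.0072, -1.0000)
  (0,1): δ = 99.95°  ·
  (0,2): δ = 43.07°  ·
  (0,3): δ = 2.98°  ✓
  (0,4): δ = 58.02°  ·
  (1,2): δ = 123.12°  ·
  (1,3): δ = 83.03°  ·
  (1,4): δ = 22.03°  ·
  (2,3): δ = 139.91°  ·
  (2,4): δ = 78.91°  ·
  (3,4): δ = 119.00°  ·
antipodal pairs: 1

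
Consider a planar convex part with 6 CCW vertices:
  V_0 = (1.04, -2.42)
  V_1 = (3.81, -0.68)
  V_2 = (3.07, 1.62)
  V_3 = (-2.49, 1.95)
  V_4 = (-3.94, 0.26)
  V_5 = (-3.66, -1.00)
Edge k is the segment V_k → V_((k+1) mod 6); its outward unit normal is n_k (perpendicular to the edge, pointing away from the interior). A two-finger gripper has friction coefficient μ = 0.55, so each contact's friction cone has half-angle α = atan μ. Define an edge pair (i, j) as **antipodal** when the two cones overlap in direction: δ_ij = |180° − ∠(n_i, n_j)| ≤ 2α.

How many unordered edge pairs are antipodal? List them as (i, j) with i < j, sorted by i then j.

α = atan 0.55 = 28.81°;  2α = 57.62°
n_0 = (+0.5319, -0.8468)
n_1 = (+0.9519, +0.3063)
n_2 = (+0.0592, +0.9982)
n_3 = (-0.7589, +0.6512)
n_4 = (-0.9762, -0.2169)
n_5 = (-0.2892, -0.9573)
  (0,1): δ = 104.30°  ·
  (0,2): δ = 35.53°  ✓
  (0,3): δ = 17.24°  ✓
  (0,4): δ = 70.39°  ·
  (0,5): δ = 131.05°  ·
  (1,2): δ = 111.23°  ·
  (1,3): δ = 58.46°  ·
  (1,4): δ = 5.31°  ✓
  (1,5): δ = 55.35°  ✓
  (2,3): δ = 127.23°  ·
  (2,4): δ = 74.07°  ·
  (2,5): δ = 13.41°  ✓
  (3,4): δ = 126.84°  ·
  (3,5): δ = 66.18°  ·
  (4,5): δ = 119.34°  ·
antipodal pairs: 5

count = 5; pairs: (0,2), (0,3), (1,4), (1,5), (2,5)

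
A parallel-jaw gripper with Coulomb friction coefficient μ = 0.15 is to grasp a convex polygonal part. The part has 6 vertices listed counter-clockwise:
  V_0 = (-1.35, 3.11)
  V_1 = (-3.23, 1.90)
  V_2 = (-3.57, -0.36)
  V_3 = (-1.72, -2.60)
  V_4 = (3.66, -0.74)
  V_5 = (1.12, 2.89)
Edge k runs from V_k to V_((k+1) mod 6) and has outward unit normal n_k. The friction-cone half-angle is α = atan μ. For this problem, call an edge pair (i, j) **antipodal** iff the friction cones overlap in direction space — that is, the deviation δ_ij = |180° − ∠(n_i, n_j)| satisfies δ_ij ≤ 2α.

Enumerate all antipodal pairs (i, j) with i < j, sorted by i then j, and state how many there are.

α = atan 0.15 = 8.53°;  2α = 17.06°
n_0 = (-0.5412, +0.8409)
n_1 = (-0.9889, +0.1488)
n_2 = (-0.7710, -0.6368)
n_3 = (+0.3267, -0.9451)
n_4 = (+0.8193, +0.5733)
n_5 = (+0.0887, +0.9961)
  (0,1): δ = 131.32°  ·
  (0,2): δ = 83.21°  ·
  (0,3): δ = 13.69°  ✓
  (0,4): δ = 92.22°  ·
  (0,5): δ = 142.14°  ·
  (1,2): δ = 131.89°  ·
  (1,3): δ = 62.37°  ·
  (1,4): δ = 43.54°  ·
  (1,5): δ = 93.47°  ·
  (2,3): δ = 110.48°  ·
  (2,4): δ = 4.57°  ✓
  (2,5): δ = 45.36°  ·
  (3,4): δ = 74.09°  ·
  (3,5): δ = 24.16°  ·
  (4,5): δ = 130.07°  ·
antipodal pairs: 2

count = 2; pairs: (0,3), (2,4)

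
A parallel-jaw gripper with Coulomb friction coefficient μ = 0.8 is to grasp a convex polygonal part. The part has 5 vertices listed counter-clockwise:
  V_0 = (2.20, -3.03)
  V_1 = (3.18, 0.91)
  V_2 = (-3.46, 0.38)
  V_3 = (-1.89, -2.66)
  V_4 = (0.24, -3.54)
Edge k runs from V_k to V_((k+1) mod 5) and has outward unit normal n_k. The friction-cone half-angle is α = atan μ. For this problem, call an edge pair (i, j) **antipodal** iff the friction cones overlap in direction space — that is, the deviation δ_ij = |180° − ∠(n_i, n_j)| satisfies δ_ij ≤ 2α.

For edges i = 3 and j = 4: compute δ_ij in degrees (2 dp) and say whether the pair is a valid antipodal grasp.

δ = 142.97°, invalid

α = atan 0.8 = 38.66°;  2α = 77.32°
edge 3: e_3 = (+2.13, -0.88);  n_3 = (-0.3818, -0.9242)
edge 4: e_4 = (+1.96, +0.51);  n_4 = (+0.2518, -0.9678)
∠(n_3, n_4) = 37.03°
δ = |180° − 37.03°| = 142.97°
142.97° > 2α = 77.32°  →  invalid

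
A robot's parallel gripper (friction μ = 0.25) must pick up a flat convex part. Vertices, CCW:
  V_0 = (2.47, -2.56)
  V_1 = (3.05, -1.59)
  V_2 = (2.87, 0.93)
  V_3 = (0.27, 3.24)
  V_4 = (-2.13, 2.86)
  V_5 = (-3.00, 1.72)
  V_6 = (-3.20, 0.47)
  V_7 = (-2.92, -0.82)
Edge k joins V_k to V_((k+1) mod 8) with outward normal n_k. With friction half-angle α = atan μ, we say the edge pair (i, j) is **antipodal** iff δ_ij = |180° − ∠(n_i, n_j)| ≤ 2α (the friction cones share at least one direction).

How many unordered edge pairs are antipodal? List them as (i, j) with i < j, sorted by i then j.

count = 6; pairs: (0,4), (0,5), (1,5), (1,6), (2,7), (3,7)

α = atan 0.25 = 14.04°;  2α = 28.07°
n_0 = (+0.8583, -0.5132)
n_1 = (+0.9975, +0.0712)
n_2 = (+0.6642, +0.7476)
n_3 = (-0.1564, +0.9877)
n_4 = (-0.7950, +0.6067)
n_5 = (-0.9874, +0.1580)
n_6 = (-0.9772, -0.2121)
n_7 = (-0.3072, -0.9516)
  (0,1): δ = 145.04°  ·
  (0,2): δ = 100.74°  ·
  (0,3): δ = 50.13°  ·
  (0,4): δ = 6.47°  ✓
  (0,5): δ = 21.79°  ✓
  (0,6): δ = 43.12°  ·
  (0,7): δ = 102.99°  ·
  (1,2): δ = 135.71°  ·
  (1,3): δ = 85.09°  ·
  (1,4): δ = 41.43°  ·
  (1,5): δ = 13.18°  ✓
  (1,6): δ = 8.16°  ✓
  (1,7): δ = 68.02°  ·
  (2,3): δ = 129.38°  ·
  (2,4): δ = 85.73°  ·
  (2,5): δ = 57.47°  ·
  (2,6): δ = 36.13°  ·
  (2,7): δ = 23.73°  ✓
  (3,4): δ = 136.35°  ·
  (3,5): δ = 108.09°  ·
  (3,6): δ = 86.75°  ·
  (3,7): δ = 26.89°  ✓
  (4,5): δ = 151.74°  ·
  (4,6): δ = 130.40°  ·
  (4,7): δ = 70.54°  ·
  (5,6): δ = 158.66°  ·
  (5,7): δ = 98.80°  ·
  (6,7): δ = 120.14°  ·
antipodal pairs: 6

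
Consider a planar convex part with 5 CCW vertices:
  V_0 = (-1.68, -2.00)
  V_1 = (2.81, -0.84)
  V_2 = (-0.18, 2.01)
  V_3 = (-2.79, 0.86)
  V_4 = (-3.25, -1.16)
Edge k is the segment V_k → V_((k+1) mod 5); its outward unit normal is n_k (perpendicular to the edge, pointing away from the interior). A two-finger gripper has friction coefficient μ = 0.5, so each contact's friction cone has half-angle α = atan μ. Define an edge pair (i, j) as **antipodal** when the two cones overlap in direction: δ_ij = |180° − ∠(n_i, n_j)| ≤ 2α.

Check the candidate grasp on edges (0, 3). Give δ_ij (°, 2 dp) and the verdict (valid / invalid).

α = atan 0.5 = 26.57°;  2α = 53.13°
edge 0: e_0 = (+4.49, +1.16);  n_0 = (+0.2501, -0.9682)
edge 3: e_3 = (-0.46, -2.02);  n_3 = (-0.9750, +0.2220)
∠(n_0, n_3) = 117.31°
δ = |180° − 117.31°| = 62.69°
62.69° > 2α = 53.13°  →  invalid

δ = 62.69°, invalid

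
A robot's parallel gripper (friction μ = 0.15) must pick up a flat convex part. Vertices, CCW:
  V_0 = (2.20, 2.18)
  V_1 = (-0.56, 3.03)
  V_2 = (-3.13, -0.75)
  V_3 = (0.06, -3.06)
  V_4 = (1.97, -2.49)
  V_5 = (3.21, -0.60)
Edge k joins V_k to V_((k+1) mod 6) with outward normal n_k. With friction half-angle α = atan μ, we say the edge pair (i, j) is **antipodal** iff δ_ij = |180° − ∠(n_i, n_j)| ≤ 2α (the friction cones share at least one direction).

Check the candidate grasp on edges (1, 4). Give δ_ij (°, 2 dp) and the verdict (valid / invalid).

α = atan 0.15 = 8.53°;  2α = 17.06°
edge 1: e_1 = (-2.57, -3.78);  n_1 = (-0.8270, +0.5623)
edge 4: e_4 = (+1.24, +1.89);  n_4 = (+0.8361, -0.5486)
∠(n_1, n_4) = 179.06°
δ = |180° − 179.06°| = 0.94°
0.94° ≤ 2α = 17.06°  →  valid

δ = 0.94°, valid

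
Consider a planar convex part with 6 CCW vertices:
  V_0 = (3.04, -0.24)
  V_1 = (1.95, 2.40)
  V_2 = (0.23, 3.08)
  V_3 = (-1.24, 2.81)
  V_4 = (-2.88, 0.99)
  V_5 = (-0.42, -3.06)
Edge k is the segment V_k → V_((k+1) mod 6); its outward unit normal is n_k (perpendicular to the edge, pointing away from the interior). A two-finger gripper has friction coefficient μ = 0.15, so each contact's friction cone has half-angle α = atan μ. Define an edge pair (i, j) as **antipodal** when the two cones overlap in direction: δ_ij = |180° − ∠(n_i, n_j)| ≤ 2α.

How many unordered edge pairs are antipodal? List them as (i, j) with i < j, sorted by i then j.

count = 2; pairs: (0,4), (3,5)

α = atan 0.15 = 8.53°;  2α = 17.06°
n_0 = (+0.9243, +0.3816)
n_1 = (+0.3677, +0.9300)
n_2 = (-0.1807, +0.9835)
n_3 = (-0.7429, +0.6694)
n_4 = (-0.8547, -0.5191)
n_5 = (+0.6318, -0.7752)
  (0,1): δ = 134.01°  ·
  (0,2): δ = 102.03°  ·
  (0,3): δ = 64.46°  ·
  (0,4): δ = 8.84°  ✓
  (0,5): δ = 106.75°  ·
  (1,2): δ = 148.02°  ·
  (1,3): δ = 110.45°  ·
  (1,4): δ = 37.15°  ·
  (1,5): δ = 60.75°  ·
  (2,3): δ = 142.43°  ·
  (2,4): δ = 69.13°  ·
  (2,5): δ = 28.77°  ·
  (3,4): δ = 106.70°  ·
  (3,5): δ = 8.80°  ✓
  (4,5): δ = 82.09°  ·
antipodal pairs: 2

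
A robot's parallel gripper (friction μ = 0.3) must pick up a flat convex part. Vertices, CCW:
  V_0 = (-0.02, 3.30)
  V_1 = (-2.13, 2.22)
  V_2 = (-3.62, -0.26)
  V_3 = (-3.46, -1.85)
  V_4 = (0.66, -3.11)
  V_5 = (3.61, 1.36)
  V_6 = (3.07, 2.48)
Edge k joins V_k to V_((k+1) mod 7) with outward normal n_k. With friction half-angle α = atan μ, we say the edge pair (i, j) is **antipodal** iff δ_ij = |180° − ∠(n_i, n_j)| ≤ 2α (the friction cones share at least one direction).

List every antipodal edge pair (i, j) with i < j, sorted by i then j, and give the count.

α = atan 0.3 = 16.70°;  2α = 33.40°
n_0 = (-0.4556, +0.8902)
n_1 = (-0.8572, +0.5150)
n_2 = (-0.9950, -0.1001)
n_3 = (-0.2925, -0.9563)
n_4 = (+0.8346, -0.5508)
n_5 = (+0.9008, +0.4343)
n_6 = (+0.2565, +0.9665)
  (0,1): δ = 148.10°  ·
  (0,2): δ = 111.36°  ·
  (0,3): δ = 44.11°  ·
  (0,4): δ = 29.47°  ✓
  (0,5): δ = 88.64°  ·
  (0,6): δ = 138.03°  ·
  (1,2): δ = 143.26°  ·
  (1,3): δ = 76.01°  ·
  (1,4): δ = 2.43°  ✓
  (1,5): δ = 56.74°  ·
  (1,6): δ = 106.14°  ·
  (2,3): δ = 112.75°  ·
  (2,4): δ = 39.17°  ·
  (2,5): δ = 19.99°  ✓
  (2,6): δ = 69.39°  ·
  (3,4): δ = 106.42°  ·
  (3,5): δ = 47.25°  ·
  (3,6): δ = 2.14°  ✓
  (4,5): δ = 120.84°  ·
  (4,6): δ = 71.44°  ·
  (5,6): δ = 130.60°  ·
antipodal pairs: 4

count = 4; pairs: (0,4), (1,4), (2,5), (3,6)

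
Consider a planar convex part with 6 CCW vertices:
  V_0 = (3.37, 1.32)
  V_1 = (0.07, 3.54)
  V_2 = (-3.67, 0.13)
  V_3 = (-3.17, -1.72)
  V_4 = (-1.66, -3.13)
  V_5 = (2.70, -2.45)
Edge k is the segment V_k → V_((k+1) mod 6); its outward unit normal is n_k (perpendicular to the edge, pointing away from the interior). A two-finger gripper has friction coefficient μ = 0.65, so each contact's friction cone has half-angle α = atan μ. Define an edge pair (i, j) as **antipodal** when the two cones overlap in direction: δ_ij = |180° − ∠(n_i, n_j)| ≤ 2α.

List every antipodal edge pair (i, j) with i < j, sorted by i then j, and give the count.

α = atan 0.65 = 33.02°;  2α = 66.05°
n_0 = (+0.5582, +0.8297)
n_1 = (-0.6738, +0.7390)
n_2 = (-0.9654, -0.2609)
n_3 = (-0.6825, -0.7309)
n_4 = (+0.1541, -0.9881)
n_5 = (+0.9846, -0.1750)
  (0,1): δ = 103.71°  ·
  (0,2): δ = 40.95°  ✓
  (0,3): δ = 9.11°  ✓
  (0,4): δ = 42.79°  ✓
  (0,5): δ = 113.85°  ·
  (1,2): δ = 117.23°  ·
  (1,3): δ = 85.40°  ·
  (1,4): δ = 33.49°  ✓
  (1,5): δ = 37.57°  ✓
  (2,3): δ = 148.16°  ·
  (2,4): δ = 96.26°  ·
  (2,5): δ = 25.20°  ✓
  (3,4): δ = 128.10°  ·
  (3,5): δ = 57.04°  ✓
  (4,5): δ = 108.94°  ·
antipodal pairs: 7

count = 7; pairs: (0,2), (0,3), (0,4), (1,4), (1,5), (2,5), (3,5)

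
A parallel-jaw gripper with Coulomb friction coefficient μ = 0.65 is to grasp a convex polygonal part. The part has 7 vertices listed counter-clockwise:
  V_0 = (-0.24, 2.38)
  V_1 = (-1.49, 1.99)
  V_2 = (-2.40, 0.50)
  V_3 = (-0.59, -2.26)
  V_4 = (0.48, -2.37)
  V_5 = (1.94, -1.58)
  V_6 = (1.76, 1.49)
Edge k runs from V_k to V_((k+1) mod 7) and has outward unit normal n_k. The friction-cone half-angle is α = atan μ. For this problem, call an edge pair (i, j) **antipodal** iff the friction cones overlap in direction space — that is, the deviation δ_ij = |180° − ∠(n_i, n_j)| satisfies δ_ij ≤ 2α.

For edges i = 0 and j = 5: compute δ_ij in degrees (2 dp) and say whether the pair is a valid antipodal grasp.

α = atan 0.65 = 33.02°;  2α = 66.05°
edge 0: e_0 = (-1.25, -0.39);  n_0 = (-0.2978, +0.9546)
edge 5: e_5 = (-0.18, +3.07);  n_5 = (+0.9983, +0.0585)
∠(n_0, n_5) = 103.97°
δ = |180° − 103.97°| = 76.03°
76.03° > 2α = 66.05°  →  invalid

δ = 76.03°, invalid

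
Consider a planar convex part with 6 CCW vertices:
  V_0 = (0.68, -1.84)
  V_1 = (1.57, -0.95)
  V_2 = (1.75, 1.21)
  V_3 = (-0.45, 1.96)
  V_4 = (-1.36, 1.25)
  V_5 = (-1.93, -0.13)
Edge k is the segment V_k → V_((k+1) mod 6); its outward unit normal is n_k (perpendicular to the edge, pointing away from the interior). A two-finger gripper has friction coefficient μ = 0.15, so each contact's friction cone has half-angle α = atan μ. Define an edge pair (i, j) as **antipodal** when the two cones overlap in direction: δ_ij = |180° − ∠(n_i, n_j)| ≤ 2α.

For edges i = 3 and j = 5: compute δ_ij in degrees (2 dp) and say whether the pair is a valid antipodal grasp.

α = atan 0.15 = 8.53°;  2α = 17.06°
edge 3: e_3 = (-0.91, -0.71);  n_3 = (-0.6151, +0.7884)
edge 5: e_5 = (+2.61, -1.71);  n_5 = (-0.5480, -0.8365)
∠(n_3, n_5) = 108.81°
δ = |180° − 108.81°| = 71.19°
71.19° > 2α = 17.06°  →  invalid

δ = 71.19°, invalid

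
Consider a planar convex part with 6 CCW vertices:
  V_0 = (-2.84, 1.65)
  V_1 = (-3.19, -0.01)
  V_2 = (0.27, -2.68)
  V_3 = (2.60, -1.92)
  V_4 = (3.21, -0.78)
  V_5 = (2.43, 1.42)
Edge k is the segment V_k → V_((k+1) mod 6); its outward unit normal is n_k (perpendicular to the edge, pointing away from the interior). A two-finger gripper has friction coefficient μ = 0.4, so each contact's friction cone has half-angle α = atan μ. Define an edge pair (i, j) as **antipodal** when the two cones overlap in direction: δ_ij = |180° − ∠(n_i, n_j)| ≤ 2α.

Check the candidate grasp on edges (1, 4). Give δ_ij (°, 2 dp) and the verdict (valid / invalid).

α = atan 0.4 = 21.80°;  2α = 43.60°
edge 1: e_1 = (+3.46, -2.67);  n_1 = (-0.6109, -0.7917)
edge 4: e_4 = (-0.78, +2.20);  n_4 = (+0.9425, +0.3342)
∠(n_1, n_4) = 147.18°
δ = |180° − 147.18°| = 32.82°
32.82° ≤ 2α = 43.60°  →  valid

δ = 32.82°, valid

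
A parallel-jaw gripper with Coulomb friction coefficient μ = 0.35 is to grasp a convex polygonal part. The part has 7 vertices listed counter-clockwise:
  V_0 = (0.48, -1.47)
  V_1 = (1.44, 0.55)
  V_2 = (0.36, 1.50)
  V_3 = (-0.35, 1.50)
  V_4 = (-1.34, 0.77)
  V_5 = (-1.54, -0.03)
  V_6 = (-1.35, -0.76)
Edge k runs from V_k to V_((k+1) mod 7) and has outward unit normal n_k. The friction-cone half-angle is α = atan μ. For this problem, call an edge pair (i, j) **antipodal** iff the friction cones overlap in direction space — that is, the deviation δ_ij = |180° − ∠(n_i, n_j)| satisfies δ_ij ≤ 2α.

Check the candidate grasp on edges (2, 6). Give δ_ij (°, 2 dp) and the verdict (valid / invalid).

α = atan 0.35 = 19.29°;  2α = 38.58°
edge 2: e_2 = (-0.71, +0.00);  n_2 = (+0.0000, +1.0000)
edge 6: e_6 = (+1.83, -0.71);  n_6 = (-0.3617, -0.9323)
∠(n_2, n_6) = 158.79°
δ = |180° − 158.79°| = 21.21°
21.21° ≤ 2α = 38.58°  →  valid

δ = 21.21°, valid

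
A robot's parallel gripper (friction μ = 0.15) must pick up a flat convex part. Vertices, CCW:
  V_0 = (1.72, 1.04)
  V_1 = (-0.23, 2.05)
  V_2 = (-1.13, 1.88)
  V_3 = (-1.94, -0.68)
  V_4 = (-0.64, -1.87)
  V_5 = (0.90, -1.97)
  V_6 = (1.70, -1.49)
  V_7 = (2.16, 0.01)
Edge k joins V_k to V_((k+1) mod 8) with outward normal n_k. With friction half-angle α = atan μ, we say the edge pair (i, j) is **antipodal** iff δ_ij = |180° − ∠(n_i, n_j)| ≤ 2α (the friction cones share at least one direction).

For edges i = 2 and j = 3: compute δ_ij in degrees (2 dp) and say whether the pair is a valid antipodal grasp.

α = atan 0.15 = 8.53°;  2α = 17.06°
edge 2: e_2 = (-0.81, -2.56);  n_2 = (-0.9534, +0.3017)
edge 3: e_3 = (+1.30, -1.19);  n_3 = (-0.6752, -0.7376)
∠(n_2, n_3) = 65.09°
δ = |180° − 65.09°| = 114.91°
114.91° > 2α = 17.06°  →  invalid

δ = 114.91°, invalid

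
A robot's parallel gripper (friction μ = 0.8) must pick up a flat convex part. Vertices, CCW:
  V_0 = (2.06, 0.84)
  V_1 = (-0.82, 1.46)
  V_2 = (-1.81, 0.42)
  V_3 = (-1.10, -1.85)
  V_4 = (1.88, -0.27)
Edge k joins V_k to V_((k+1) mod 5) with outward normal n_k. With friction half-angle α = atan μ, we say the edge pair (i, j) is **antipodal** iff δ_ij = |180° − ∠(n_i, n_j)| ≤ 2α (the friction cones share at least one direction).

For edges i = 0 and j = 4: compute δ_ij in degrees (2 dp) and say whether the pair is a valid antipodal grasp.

δ = 92.94°, invalid

α = atan 0.8 = 38.66°;  2α = 77.32°
edge 0: e_0 = (-2.88, +0.62);  n_0 = (+0.2105, +0.9776)
edge 4: e_4 = (+0.18, +1.11);  n_4 = (+0.9871, -0.1601)
∠(n_0, n_4) = 87.06°
δ = |180° − 87.06°| = 92.94°
92.94° > 2α = 77.32°  →  invalid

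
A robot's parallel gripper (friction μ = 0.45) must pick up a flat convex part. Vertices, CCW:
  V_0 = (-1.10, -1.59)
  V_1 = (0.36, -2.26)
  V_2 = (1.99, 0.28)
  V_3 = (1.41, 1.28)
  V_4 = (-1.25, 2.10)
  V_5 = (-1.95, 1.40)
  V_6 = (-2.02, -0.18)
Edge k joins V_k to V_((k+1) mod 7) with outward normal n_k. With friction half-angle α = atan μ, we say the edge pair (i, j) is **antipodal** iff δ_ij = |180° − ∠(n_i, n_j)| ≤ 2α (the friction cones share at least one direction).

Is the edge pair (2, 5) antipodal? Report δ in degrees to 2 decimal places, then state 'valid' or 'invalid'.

δ = 32.65°, valid

α = atan 0.45 = 24.23°;  2α = 48.46°
edge 2: e_2 = (-0.58, +1.00);  n_2 = (+0.8650, +0.5017)
edge 5: e_5 = (-0.07, -1.58);  n_5 = (-0.9990, +0.0443)
∠(n_2, n_5) = 147.35°
δ = |180° − 147.35°| = 32.65°
32.65° ≤ 2α = 48.46°  →  valid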